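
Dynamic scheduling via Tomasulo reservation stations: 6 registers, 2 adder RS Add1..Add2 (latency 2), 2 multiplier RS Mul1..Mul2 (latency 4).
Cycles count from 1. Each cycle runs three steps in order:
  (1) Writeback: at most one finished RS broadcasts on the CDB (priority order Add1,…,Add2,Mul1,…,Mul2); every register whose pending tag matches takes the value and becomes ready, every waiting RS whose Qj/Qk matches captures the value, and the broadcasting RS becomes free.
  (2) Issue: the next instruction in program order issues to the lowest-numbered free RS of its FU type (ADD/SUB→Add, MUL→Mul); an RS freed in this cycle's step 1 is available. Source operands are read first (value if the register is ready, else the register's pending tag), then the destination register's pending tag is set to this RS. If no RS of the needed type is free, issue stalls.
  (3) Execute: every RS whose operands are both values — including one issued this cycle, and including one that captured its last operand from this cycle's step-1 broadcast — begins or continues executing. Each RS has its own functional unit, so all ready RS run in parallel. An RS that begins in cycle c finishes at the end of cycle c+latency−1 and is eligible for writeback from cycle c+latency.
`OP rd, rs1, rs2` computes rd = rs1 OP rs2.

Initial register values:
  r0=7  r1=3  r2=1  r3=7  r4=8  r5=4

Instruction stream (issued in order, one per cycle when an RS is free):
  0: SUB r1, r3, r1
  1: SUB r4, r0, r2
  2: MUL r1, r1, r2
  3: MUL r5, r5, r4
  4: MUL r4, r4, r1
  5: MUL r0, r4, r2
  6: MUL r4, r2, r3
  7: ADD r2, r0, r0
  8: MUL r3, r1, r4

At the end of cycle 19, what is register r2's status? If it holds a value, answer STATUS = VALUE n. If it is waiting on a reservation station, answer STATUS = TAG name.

STATUS = VALUE 48

cycle 1: issue SUB r1<-Add1 // r0:7,r1:Add1,r2:1,r3:7,r4:8,r5:4
cycle 2: issue SUB r4<-Add2 // r0:7,r1:Add1,r2:1,r3:7,r4:Add2,r5:4
cycle 3: CDB Add1=4; issue MUL r1<-Mul1 // r0:7,r1:Mul1,r2:1,r3:7,r4:Add2,r5:4
cycle 4: CDB Add2=6; issue MUL r5<-Mul2 // r0:7,r1:Mul1,r2:1,r3:7,r4:6,r5:Mul2
cycle 5: stall // r0:7,r1:Mul1,r2:1,r3:7,r4:6,r5:Mul2
cycle 6: stall // r0:7,r1:Mul1,r2:1,r3:7,r4:6,r5:Mul2
cycle 7: CDB Mul1=4; issue MUL r4<-Mul1 // r0:7,r1:4,r2:1,r3:7,r4:Mul1,r5:Mul2
cycle 8: CDB Mul2=24; issue MUL r0<-Mul2 // r0:Mul2,r1:4,r2:1,r3:7,r4:Mul1,r5:24
cycle 9: stall // r0:Mul2,r1:4,r2:1,r3:7,r4:Mul1,r5:24
cycle 10: stall // r0:Mul2,r1:4,r2:1,r3:7,r4:Mul1,r5:24
cycle 11: CDB Mul1=24; issue MUL r4<-Mul1 // r0:Mul2,r1:4,r2:1,r3:7,r4:Mul1,r5:24
cycle 12: issue ADD r2<-Add1 // r0:Mul2,r1:4,r2:Add1,r3:7,r4:Mul1,r5:24
cycle 13: stall // r0:Mul2,r1:4,r2:Add1,r3:7,r4:Mul1,r5:24
cycle 14: stall // r0:Mul2,r1:4,r2:Add1,r3:7,r4:Mul1,r5:24
cycle 15: CDB Mul1=7; issue MUL r3<-Mul1 // r0:Mul2,r1:4,r2:Add1,r3:Mul1,r4:7,r5:24
cycle 16: CDB Mul2=24 // r0:24,r1:4,r2:Add1,r3:Mul1,r4:7,r5:24
cycle 17: - // r0:24,r1:4,r2:Add1,r3:Mul1,r4:7,r5:24
cycle 18: CDB Add1=48 // r0:24,r1:4,r2:48,r3:Mul1,r4:7,r5:24
cycle 19: CDB Mul1=28 // r0:24,r1:4,r2:48,r3:28,r4:7,r5:24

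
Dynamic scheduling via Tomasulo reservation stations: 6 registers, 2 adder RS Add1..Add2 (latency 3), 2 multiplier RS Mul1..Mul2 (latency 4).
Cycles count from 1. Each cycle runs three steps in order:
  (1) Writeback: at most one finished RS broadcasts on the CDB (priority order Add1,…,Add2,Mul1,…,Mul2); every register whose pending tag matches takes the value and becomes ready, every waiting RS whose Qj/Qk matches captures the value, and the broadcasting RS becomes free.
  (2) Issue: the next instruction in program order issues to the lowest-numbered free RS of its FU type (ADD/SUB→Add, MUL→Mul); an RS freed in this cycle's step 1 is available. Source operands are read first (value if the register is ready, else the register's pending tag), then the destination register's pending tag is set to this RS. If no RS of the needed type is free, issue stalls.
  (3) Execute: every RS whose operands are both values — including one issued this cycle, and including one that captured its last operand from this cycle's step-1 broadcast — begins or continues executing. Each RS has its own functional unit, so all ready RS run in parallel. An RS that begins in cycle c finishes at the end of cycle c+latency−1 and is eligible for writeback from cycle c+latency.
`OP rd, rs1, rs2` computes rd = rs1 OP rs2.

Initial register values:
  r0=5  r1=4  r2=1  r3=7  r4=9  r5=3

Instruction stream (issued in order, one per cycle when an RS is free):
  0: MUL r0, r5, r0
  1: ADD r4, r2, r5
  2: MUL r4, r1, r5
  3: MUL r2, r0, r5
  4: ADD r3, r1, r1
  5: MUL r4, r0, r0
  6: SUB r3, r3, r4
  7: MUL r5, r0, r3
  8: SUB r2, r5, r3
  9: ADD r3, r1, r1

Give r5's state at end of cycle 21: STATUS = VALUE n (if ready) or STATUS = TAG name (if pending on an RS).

STATUS = VALUE -3255

c1: issue MUL r0<-Mul1 | r0:Mul1,r1:4,r2:1,r3:7,r4:9,r5:3
c2: issue ADD r4<-Add1 | r0:Mul1,r1:4,r2:1,r3:7,r4:Add1,r5:3
c3: issue MUL r4<-Mul2 | r0:Mul1,r1:4,r2:1,r3:7,r4:Mul2,r5:3
c4: stall | r0:Mul1,r1:4,r2:1,r3:7,r4:Mul2,r5:3
c5: CDB Add1=4; stall | r0:Mul1,r1:4,r2:1,r3:7,r4:Mul2,r5:3
c6: CDB Mul1=15; issue MUL r2<-Mul1 | r0:15,r1:4,r2:Mul1,r3:7,r4:Mul2,r5:3
c7: CDB Mul2=12; issue ADD r3<-Add1 | r0:15,r1:4,r2:Mul1,r3:Add1,r4:12,r5:3
c8: issue MUL r4<-Mul2 | r0:15,r1:4,r2:Mul1,r3:Add1,r4:Mul2,r5:3
c9: issue SUB r3<-Add2 | r0:15,r1:4,r2:Mul1,r3:Add2,r4:Mul2,r5:3
c10: CDB Add1=8; stall | r0:15,r1:4,r2:Mul1,r3:Add2,r4:Mul2,r5:3
c11: CDB Mul1=45; issue MUL r5<-Mul1 | r0:15,r1:4,r2:45,r3:Add2,r4:Mul2,r5:Mul1
c12: CDB Mul2=225; issue SUB r2<-Add1 | r0:15,r1:4,r2:Add1,r3:Add2,r4:225,r5:Mul1
c13: stall | r0:15,r1:4,r2:Add1,r3:Add2,r4:225,r5:Mul1
c14: stall | r0:15,r1:4,r2:Add1,r3:Add2,r4:225,r5:Mul1
c15: CDB Add2=-217; issue ADD r3<-Add2 | r0:15,r1:4,r2:Add1,r3:Add2,r4:225,r5:Mul1
c16: - | r0:15,r1:4,r2:Add1,r3:Add2,r4:225,r5:Mul1
c17: - | r0:15,r1:4,r2:Add1,r3:Add2,r4:225,r5:Mul1
c18: CDB Add2=8 | r0:15,r1:4,r2:Add1,r3:8,r4:225,r5:Mul1
c19: CDB Mul1=-3255 | r0:15,r1:4,r2:Add1,r3:8,r4:225,r5:-3255
c20: - | r0:15,r1:4,r2:Add1,r3:8,r4:225,r5:-3255
c21: - | r0:15,r1:4,r2:Add1,r3:8,r4:225,r5:-3255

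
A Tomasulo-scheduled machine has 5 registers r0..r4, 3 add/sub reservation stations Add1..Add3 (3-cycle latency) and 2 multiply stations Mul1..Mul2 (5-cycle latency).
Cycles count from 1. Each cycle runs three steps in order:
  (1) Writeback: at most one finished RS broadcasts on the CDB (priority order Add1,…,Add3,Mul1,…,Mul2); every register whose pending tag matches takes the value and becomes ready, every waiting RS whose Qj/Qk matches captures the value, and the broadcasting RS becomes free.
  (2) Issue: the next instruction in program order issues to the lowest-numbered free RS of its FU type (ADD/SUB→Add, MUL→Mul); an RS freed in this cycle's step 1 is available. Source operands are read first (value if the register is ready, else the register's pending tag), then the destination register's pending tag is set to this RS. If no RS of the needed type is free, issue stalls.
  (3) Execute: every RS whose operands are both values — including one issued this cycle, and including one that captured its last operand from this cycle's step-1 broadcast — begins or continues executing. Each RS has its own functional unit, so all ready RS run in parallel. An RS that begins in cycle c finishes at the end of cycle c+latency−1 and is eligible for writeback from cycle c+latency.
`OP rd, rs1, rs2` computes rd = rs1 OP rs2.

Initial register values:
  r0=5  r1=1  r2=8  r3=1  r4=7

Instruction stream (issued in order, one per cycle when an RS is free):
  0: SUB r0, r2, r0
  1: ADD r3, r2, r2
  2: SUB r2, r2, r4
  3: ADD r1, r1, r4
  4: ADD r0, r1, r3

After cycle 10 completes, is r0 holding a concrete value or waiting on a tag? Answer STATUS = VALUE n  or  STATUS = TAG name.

  c1: issue SUB r0<-Add1  regs: r0:Add1,r1:1,r2:8,r3:1,r4:7
  c2: issue ADD r3<-Add2  regs: r0:Add1,r1:1,r2:8,r3:Add2,r4:7
  c3: issue SUB r2<-Add3  regs: r0:Add1,r1:1,r2:Add3,r3:Add2,r4:7
  c4: CDB Add1=3; issue ADD r1<-Add1  regs: r0:3,r1:Add1,r2:Add3,r3:Add2,r4:7
  c5: CDB Add2=16; issue ADD r0<-Add2  regs: r0:Add2,r1:Add1,r2:Add3,r3:16,r4:7
  c6: CDB Add3=1  regs: r0:Add2,r1:Add1,r2:1,r3:16,r4:7
  c7: CDB Add1=8  regs: r0:Add2,r1:8,r2:1,r3:16,r4:7
  c8: -  regs: r0:Add2,r1:8,r2:1,r3:16,r4:7
  c9: -  regs: r0:Add2,r1:8,r2:1,r3:16,r4:7
  c10: CDB Add2=24  regs: r0:24,r1:8,r2:1,r3:16,r4:7

STATUS = VALUE 24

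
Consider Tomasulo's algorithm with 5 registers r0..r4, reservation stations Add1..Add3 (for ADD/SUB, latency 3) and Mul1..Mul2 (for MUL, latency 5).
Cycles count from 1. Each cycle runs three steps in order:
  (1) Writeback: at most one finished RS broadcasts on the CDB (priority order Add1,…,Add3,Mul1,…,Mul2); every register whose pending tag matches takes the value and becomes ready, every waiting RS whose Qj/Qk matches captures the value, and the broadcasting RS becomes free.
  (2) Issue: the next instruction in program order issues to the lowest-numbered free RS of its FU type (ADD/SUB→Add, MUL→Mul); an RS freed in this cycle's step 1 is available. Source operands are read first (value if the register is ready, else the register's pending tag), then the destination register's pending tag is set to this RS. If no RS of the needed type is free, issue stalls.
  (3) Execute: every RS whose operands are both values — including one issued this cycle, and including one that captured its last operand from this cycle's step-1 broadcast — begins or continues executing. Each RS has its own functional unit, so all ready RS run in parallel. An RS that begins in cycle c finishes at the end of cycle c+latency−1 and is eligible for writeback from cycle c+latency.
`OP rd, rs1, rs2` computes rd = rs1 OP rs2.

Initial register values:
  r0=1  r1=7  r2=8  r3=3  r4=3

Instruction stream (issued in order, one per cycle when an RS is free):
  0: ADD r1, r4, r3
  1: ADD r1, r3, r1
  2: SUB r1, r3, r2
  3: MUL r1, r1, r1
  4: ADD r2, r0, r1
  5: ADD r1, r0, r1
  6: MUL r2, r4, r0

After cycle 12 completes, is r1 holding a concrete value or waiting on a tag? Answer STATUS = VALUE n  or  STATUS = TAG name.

c1: issue ADD r1<-Add1 | r0:1,r1:Add1,r2:8,r3:3,r4:3
c2: issue ADD r1<-Add2 | r0:1,r1:Add2,r2:8,r3:3,r4:3
c3: issue SUB r1<-Add3 | r0:1,r1:Add3,r2:8,r3:3,r4:3
c4: CDB Add1=6; issue MUL r1<-Mul1 | r0:1,r1:Mul1,r2:8,r3:3,r4:3
c5: issue ADD r2<-Add1 | r0:1,r1:Mul1,r2:Add1,r3:3,r4:3
c6: CDB Add3=-5; issue ADD r1<-Add3 | r0:1,r1:Add3,r2:Add1,r3:3,r4:3
c7: CDB Add2=9; issue MUL r2<-Mul2 | r0:1,r1:Add3,r2:Mul2,r3:3,r4:3
c8: - | r0:1,r1:Add3,r2:Mul2,r3:3,r4:3
c9: - | r0:1,r1:Add3,r2:Mul2,r3:3,r4:3
c10: - | r0:1,r1:Add3,r2:Mul2,r3:3,r4:3
c11: CDB Mul1=25 | r0:1,r1:Add3,r2:Mul2,r3:3,r4:3
c12: CDB Mul2=3 | r0:1,r1:Add3,r2:3,r3:3,r4:3

STATUS = TAG Add3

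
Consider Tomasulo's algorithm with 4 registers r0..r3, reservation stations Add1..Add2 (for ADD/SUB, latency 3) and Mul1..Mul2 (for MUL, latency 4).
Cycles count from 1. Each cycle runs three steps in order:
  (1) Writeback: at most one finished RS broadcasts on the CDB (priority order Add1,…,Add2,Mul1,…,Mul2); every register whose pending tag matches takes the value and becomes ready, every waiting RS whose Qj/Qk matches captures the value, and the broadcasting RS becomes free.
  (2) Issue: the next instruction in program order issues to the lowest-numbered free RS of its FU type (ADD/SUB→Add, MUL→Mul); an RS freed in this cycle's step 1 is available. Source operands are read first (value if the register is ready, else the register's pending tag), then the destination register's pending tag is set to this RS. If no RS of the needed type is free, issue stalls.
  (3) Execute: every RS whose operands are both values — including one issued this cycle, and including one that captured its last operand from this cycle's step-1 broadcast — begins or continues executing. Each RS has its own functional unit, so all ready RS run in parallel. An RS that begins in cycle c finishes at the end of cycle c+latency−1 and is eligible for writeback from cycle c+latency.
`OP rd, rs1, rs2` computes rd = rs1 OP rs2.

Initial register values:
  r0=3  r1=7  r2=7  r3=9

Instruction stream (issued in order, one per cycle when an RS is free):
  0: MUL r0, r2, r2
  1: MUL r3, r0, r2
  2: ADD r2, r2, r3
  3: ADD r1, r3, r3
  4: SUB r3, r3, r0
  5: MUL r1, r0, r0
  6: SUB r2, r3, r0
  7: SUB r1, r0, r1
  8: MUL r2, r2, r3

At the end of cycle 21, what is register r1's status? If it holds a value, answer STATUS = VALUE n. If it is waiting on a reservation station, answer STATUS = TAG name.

STATUS = VALUE -2352

cycle 1: issue MUL r0<-Mul1 // r0:Mul1,r1:7,r2:7,r3:9
cycle 2: issue MUL r3<-Mul2 // r0:Mul1,r1:7,r2:7,r3:Mul2
cycle 3: issue ADD r2<-Add1 // r0:Mul1,r1:7,r2:Add1,r3:Mul2
cycle 4: issue ADD r1<-Add2 // r0:Mul1,r1:Add2,r2:Add1,r3:Mul2
cycle 5: CDB Mul1=49; stall // r0:49,r1:Add2,r2:Add1,r3:Mul2
cycle 6: stall // r0:49,r1:Add2,r2:Add1,r3:Mul2
cycle 7: stall // r0:49,r1:Add2,r2:Add1,r3:Mul2
cycle 8: stall // r0:49,r1:Add2,r2:Add1,r3:Mul2
cycle 9: CDB Mul2=343; stall // r0:49,r1:Add2,r2:Add1,r3:343
cycle 10: stall // r0:49,r1:Add2,r2:Add1,r3:343
cycle 11: stall // r0:49,r1:Add2,r2:Add1,r3:343
cycle 12: CDB Add1=350; issue SUB r3<-Add1 // r0:49,r1:Add2,r2:350,r3:Add1
cycle 13: CDB Add2=686; issue MUL r1<-Mul1 // r0:49,r1:Mul1,r2:350,r3:Add1
cycle 14: issue SUB r2<-Add2 // r0:49,r1:Mul1,r2:Add2,r3:Add1
cycle 15: CDB Add1=294; issue SUB r1<-Add1 // r0:49,r1:Add1,r2:Add2,r3:294
cycle 16: issue MUL r2<-Mul2 // r0:49,r1:Add1,r2:Mul2,r3:294
cycle 17: CDB Mul1=2401 // r0:49,r1:Add1,r2:Mul2,r3:294
cycle 18: CDB Add2=245 // r0:49,r1:Add1,r2:Mul2,r3:294
cycle 19: - // r0:49,r1:Add1,r2:Mul2,r3:294
cycle 20: CDB Add1=-2352 // r0:49,r1:-2352,r2:Mul2,r3:294
cycle 21: - // r0:49,r1:-2352,r2:Mul2,r3:294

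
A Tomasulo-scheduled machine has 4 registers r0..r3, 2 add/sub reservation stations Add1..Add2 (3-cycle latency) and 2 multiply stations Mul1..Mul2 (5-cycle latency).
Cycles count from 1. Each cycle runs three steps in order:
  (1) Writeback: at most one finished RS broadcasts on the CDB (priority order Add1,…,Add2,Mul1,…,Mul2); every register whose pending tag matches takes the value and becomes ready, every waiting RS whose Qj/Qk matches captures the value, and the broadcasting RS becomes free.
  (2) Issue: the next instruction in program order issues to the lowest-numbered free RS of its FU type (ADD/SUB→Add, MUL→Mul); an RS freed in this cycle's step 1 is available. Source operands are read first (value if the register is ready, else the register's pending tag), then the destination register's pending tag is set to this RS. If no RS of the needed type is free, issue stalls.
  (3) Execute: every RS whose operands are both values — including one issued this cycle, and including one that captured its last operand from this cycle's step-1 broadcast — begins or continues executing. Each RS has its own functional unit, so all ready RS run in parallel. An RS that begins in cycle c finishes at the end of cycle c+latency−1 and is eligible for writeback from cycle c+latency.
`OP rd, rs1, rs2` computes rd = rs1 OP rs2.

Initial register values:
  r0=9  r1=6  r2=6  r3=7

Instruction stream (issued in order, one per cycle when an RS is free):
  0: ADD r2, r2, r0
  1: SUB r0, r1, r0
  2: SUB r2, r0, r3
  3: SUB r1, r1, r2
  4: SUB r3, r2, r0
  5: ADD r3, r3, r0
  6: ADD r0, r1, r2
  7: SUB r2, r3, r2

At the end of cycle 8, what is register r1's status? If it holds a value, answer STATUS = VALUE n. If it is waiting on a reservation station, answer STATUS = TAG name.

cycle 1: issue ADD r2<-Add1 // r0:9,r1:6,r2:Add1,r3:7
cycle 2: issue SUB r0<-Add2 // r0:Add2,r1:6,r2:Add1,r3:7
cycle 3: stall // r0:Add2,r1:6,r2:Add1,r3:7
cycle 4: CDB Add1=15; issue SUB r2<-Add1 // r0:Add2,r1:6,r2:Add1,r3:7
cycle 5: CDB Add2=-3; issue SUB r1<-Add2 // r0:-3,r1:Add2,r2:Add1,r3:7
cycle 6: stall // r0:-3,r1:Add2,r2:Add1,r3:7
cycle 7: stall // r0:-3,r1:Add2,r2:Add1,r3:7
cycle 8: CDB Add1=-10; issue SUB r3<-Add1 // r0:-3,r1:Add2,r2:-10,r3:Add1

STATUS = TAG Add2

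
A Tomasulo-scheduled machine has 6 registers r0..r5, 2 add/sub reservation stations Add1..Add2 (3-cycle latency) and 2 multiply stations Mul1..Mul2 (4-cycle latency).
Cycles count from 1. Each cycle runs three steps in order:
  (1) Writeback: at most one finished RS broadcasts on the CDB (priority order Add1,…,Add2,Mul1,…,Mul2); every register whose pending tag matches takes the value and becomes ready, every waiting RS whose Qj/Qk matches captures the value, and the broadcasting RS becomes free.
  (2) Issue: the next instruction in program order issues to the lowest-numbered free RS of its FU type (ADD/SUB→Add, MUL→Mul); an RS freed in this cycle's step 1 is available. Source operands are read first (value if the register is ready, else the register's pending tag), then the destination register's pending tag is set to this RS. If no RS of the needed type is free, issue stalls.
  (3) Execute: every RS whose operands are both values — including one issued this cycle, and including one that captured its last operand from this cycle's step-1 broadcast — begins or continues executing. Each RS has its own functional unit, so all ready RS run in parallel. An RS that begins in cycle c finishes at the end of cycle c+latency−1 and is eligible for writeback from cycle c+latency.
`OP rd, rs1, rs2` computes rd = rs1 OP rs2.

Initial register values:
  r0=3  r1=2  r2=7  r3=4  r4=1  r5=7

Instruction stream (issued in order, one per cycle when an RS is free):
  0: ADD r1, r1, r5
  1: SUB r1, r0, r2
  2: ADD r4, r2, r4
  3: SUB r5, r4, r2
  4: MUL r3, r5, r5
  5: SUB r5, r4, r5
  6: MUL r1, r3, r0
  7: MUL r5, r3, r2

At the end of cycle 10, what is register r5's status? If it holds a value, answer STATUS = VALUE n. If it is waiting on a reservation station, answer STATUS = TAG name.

c1: issue ADD r1<-Add1 | r0:3,r1:Add1,r2:7,r3:4,r4:1,r5:7
c2: issue SUB r1<-Add2 | r0:3,r1:Add2,r2:7,r3:4,r4:1,r5:7
c3: stall | r0:3,r1:Add2,r2:7,r3:4,r4:1,r5:7
c4: CDB Add1=9; issue ADD r4<-Add1 | r0:3,r1:Add2,r2:7,r3:4,r4:Add1,r5:7
c5: CDB Add2=-4; issue SUB r5<-Add2 | r0:3,r1:-4,r2:7,r3:4,r4:Add1,r5:Add2
c6: issue MUL r3<-Mul1 | r0:3,r1:-4,r2:7,r3:Mul1,r4:Add1,r5:Add2
c7: CDB Add1=8; issue SUB r5<-Add1 | r0:3,r1:-4,r2:7,r3:Mul1,r4:8,r5:Add1
c8: issue MUL r1<-Mul2 | r0:3,r1:Mul2,r2:7,r3:Mul1,r4:8,r5:Add1
c9: stall | r0:3,r1:Mul2,r2:7,r3:Mul1,r4:8,r5:Add1
c10: CDB Add2=1; stall | r0:3,r1:Mul2,r2:7,r3:Mul1,r4:8,r5:Add1

STATUS = TAG Add1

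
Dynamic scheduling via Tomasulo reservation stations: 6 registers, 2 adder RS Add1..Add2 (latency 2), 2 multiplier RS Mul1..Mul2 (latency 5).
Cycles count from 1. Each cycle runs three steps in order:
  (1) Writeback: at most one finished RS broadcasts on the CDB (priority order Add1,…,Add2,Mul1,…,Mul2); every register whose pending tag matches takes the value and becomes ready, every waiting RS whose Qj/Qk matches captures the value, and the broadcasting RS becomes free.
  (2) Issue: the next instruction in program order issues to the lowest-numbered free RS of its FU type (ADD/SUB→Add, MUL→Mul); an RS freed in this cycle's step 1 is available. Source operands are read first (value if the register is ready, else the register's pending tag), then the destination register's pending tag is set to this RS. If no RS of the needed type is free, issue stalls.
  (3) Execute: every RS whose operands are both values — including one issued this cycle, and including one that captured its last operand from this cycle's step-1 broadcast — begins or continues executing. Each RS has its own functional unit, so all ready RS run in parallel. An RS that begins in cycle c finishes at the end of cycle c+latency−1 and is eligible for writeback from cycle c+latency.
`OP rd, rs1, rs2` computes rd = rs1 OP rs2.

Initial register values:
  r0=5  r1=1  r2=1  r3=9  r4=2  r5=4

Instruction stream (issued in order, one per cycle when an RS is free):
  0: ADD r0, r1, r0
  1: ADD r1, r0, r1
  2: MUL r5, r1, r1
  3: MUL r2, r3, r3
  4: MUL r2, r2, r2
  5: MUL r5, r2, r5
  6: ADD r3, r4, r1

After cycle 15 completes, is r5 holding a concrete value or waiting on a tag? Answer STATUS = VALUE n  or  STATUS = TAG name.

cycle 1: issue ADD r0<-Add1 // r0:Add1,r1:1,r2:1,r3:9,r4:2,r5:4
cycle 2: issue ADD r1<-Add2 // r0:Add1,r1:Add2,r2:1,r3:9,r4:2,r5:4
cycle 3: CDB Add1=6; issue MUL r5<-Mul1 // r0:6,r1:Add2,r2:1,r3:9,r4:2,r5:Mul1
cycle 4: issue MUL r2<-Mul2 // r0:6,r1:Add2,r2:Mul2,r3:9,r4:2,r5:Mul1
cycle 5: CDB Add2=7; stall // r0:6,r1:7,r2:Mul2,r3:9,r4:2,r5:Mul1
cycle 6: stall // r0:6,r1:7,r2:Mul2,r3:9,r4:2,r5:Mul1
cycle 7: stall // r0:6,r1:7,r2:Mul2,r3:9,r4:2,r5:Mul1
cycle 8: stall // r0:6,r1:7,r2:Mul2,r3:9,r4:2,r5:Mul1
cycle 9: CDB Mul2=81; issue MUL r2<-Mul2 // r0:6,r1:7,r2:Mul2,r3:9,r4:2,r5:Mul1
cycle 10: CDB Mul1=49; issue MUL r5<-Mul1 // r0:6,r1:7,r2:Mul2,r3:9,r4:2,r5:Mul1
cycle 11: issue ADD r3<-Add1 // r0:6,r1:7,r2:Mul2,r3:Add1,r4:2,r5:Mul1
cycle 12: - // r0:6,r1:7,r2:Mul2,r3:Add1,r4:2,r5:Mul1
cycle 13: CDB Add1=9 // r0:6,r1:7,r2:Mul2,r3:9,r4:2,r5:Mul1
cycle 14: CDB Mul2=6561 // r0:6,r1:7,r2:6561,r3:9,r4:2,r5:Mul1
cycle 15: - // r0:6,r1:7,r2:6561,r3:9,r4:2,r5:Mul1

STATUS = TAG Mul1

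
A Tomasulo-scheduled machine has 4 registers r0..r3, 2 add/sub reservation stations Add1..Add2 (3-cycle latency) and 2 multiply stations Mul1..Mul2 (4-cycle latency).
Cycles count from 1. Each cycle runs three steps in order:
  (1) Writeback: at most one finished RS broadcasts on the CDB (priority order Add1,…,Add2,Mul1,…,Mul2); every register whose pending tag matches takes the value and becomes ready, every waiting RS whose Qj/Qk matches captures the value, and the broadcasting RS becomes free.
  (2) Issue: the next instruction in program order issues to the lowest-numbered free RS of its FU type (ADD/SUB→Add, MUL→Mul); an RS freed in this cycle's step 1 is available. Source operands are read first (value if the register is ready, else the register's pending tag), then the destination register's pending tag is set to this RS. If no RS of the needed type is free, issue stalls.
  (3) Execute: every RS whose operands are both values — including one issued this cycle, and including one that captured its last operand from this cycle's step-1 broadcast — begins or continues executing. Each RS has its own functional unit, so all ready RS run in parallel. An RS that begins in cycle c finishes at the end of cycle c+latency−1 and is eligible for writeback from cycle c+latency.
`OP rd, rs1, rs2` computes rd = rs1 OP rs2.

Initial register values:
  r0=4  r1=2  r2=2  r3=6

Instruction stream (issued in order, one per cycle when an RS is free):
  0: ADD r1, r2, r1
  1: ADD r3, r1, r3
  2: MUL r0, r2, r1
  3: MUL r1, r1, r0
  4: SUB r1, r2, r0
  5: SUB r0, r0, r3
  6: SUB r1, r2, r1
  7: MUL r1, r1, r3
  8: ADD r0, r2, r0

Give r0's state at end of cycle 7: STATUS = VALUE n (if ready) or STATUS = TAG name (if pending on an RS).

cycle 1: issue ADD r1<-Add1 // r0:4,r1:Add1,r2:2,r3:6
cycle 2: issue ADD r3<-Add2 // r0:4,r1:Add1,r2:2,r3:Add2
cycle 3: issue MUL r0<-Mul1 // r0:Mul1,r1:Add1,r2:2,r3:Add2
cycle 4: CDB Add1=4; issue MUL r1<-Mul2 // r0:Mul1,r1:Mul2,r2:2,r3:Add2
cycle 5: issue SUB r1<-Add1 // r0:Mul1,r1:Add1,r2:2,r3:Add2
cycle 6: stall // r0:Mul1,r1:Add1,r2:2,r3:Add2
cycle 7: CDB Add2=10; issue SUB r0<-Add2 // r0:Add2,r1:Add1,r2:2,r3:10

STATUS = TAG Add2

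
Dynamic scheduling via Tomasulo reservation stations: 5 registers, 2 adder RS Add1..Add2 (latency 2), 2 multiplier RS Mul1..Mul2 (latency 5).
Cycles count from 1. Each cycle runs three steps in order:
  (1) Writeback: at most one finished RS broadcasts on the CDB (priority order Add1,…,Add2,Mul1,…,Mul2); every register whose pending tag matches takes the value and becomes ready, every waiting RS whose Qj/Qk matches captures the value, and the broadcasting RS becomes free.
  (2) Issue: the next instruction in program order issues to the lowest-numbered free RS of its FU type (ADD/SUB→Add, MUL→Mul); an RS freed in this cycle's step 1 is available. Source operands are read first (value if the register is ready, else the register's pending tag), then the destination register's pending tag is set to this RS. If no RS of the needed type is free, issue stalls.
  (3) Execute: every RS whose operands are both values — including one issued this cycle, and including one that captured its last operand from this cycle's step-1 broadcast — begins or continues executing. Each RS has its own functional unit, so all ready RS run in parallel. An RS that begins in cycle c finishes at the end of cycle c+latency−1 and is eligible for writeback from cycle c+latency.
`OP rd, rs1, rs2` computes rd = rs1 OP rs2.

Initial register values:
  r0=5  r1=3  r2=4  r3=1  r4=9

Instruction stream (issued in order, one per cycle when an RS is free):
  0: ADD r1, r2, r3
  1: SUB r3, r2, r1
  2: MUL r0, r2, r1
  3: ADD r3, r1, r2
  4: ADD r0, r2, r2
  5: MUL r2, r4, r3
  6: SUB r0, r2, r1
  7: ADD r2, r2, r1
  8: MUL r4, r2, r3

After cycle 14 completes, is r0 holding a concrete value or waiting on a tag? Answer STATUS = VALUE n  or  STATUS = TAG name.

STATUS = VALUE 76

  c1: issue ADD r1<-Add1  regs: r0:5,r1:Add1,r2:4,r3:1,r4:9
  c2: issue SUB r3<-Add2  regs: r0:5,r1:Add1,r2:4,r3:Add2,r4:9
  c3: CDB Add1=5; issue MUL r0<-Mul1  regs: r0:Mul1,r1:5,r2:4,r3:Add2,r4:9
  c4: issue ADD r3<-Add1  regs: r0:Mul1,r1:5,r2:4,r3:Add1,r4:9
  c5: CDB Add2=-1; issue ADD r0<-Add2  regs: r0:Add2,r1:5,r2:4,r3:Add1,r4:9
  c6: CDB Add1=9; issue MUL r2<-Mul2  regs: r0:Add2,r1:5,r2:Mul2,r3:9,r4:9
  c7: CDB Add2=8; issue SUB r0<-Add1  regs: r0:Add1,r1:5,r2:Mul2,r3:9,r4:9
  c8: CDB Mul1=20; issue ADD r2<-Add2  regs: r0:Add1,r1:5,r2:Add2,r3:9,r4:9
  c9: issue MUL r4<-Mul1  regs: r0:Add1,r1:5,r2:Add2,r3:9,r4:Mul1
  c10: -  regs: r0:Add1,r1:5,r2:Add2,r3:9,r4:Mul1
  c11: CDB Mul2=81  regs: r0:Add1,r1:5,r2:Add2,r3:9,r4:Mul1
  c12: -  regs: r0:Add1,r1:5,r2:Add2,r3:9,r4:Mul1
  c13: CDB Add1=76  regs: r0:76,r1:5,r2:Add2,r3:9,r4:Mul1
  c14: CDB Add2=86  regs: r0:76,r1:5,r2:86,r3:9,r4:Mul1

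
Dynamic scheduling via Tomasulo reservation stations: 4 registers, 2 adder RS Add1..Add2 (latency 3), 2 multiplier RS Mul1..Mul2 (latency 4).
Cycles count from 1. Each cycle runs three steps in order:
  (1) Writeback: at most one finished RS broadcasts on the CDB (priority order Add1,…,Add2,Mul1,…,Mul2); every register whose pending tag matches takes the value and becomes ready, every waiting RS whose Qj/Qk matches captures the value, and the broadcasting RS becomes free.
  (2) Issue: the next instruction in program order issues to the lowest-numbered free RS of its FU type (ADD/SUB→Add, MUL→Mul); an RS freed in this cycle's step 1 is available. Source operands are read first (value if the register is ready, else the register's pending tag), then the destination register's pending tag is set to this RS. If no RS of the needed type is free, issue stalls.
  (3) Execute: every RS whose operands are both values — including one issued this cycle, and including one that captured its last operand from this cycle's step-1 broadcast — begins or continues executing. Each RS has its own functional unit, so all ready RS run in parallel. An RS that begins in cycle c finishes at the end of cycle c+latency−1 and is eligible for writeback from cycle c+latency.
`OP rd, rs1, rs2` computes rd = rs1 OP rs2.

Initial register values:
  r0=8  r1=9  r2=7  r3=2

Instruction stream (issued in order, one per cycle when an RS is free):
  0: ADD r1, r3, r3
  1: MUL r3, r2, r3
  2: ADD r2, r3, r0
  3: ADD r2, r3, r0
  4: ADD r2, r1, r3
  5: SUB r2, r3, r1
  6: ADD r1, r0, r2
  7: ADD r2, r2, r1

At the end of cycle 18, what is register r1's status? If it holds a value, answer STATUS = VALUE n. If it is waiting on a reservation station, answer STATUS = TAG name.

STATUS = VALUE 18

c1: issue ADD r1<-Add1 | r0:8,r1:Add1,r2:7,r3:2
c2: issue MUL r3<-Mul1 | r0:8,r1:Add1,r2:7,r3:Mul1
c3: issue ADD r2<-Add2 | r0:8,r1:Add1,r2:Add2,r3:Mul1
c4: CDB Add1=4; issue ADD r2<-Add1 | r0:8,r1:4,r2:Add1,r3:Mul1
c5: stall | r0:8,r1:4,r2:Add1,r3:Mul1
c6: CDB Mul1=14; stall | r0:8,r1:4,r2:Add1,r3:14
c7: stall | r0:8,r1:4,r2:Add1,r3:14
c8: stall | r0:8,r1:4,r2:Add1,r3:14
c9: CDB Add1=22; issue ADD r2<-Add1 | r0:8,r1:4,r2:Add1,r3:14
c10: CDB Add2=22; issue SUB r2<-Add2 | r0:8,r1:4,r2:Add2,r3:14
c11: stall | r0:8,r1:4,r2:Add2,r3:14
c12: CDB Add1=18; issue ADD r1<-Add1 | r0:8,r1:Add1,r2:Add2,r3:14
c13: CDB Add2=10; issue ADD r2<-Add2 | r0:8,r1:Add1,r2:Add2,r3:14
c14: - | r0:8,r1:Add1,r2:Add2,r3:14
c15: - | r0:8,r1:Add1,r2:Add2,r3:14
c16: CDB Add1=18 | r0:8,r1:18,r2:Add2,r3:14
c17: - | r0:8,r1:18,r2:Add2,r3:14
c18: - | r0:8,r1:18,r2:Add2,r3:14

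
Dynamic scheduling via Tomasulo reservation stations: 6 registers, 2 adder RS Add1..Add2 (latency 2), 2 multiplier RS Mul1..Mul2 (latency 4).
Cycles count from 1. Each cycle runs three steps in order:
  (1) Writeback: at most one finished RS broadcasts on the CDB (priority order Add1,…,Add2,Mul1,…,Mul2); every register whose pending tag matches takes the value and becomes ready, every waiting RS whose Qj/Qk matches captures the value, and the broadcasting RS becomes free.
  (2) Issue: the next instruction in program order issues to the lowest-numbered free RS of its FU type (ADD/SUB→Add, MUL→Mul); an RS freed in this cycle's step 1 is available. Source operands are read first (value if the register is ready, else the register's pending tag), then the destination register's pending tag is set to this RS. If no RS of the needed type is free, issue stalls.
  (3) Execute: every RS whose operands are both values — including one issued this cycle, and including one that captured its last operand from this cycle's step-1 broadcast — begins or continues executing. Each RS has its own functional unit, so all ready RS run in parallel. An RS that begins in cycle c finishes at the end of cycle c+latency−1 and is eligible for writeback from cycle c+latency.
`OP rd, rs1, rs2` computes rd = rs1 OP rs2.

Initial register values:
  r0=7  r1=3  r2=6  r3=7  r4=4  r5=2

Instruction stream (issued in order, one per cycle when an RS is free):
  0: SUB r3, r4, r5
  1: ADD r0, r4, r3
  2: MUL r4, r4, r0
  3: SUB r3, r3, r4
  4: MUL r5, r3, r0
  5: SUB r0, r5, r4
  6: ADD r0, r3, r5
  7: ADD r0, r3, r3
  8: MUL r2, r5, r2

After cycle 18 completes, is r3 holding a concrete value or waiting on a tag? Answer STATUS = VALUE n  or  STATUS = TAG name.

STATUS = VALUE -22

cycle 1: issue SUB r3<-Add1 // r0:7,r1:3,r2:6,r3:Add1,r4:4,r5:2
cycle 2: issue ADD r0<-Add2 // r0:Add2,r1:3,r2:6,r3:Add1,r4:4,r5:2
cycle 3: CDB Add1=2; issue MUL r4<-Mul1 // r0:Add2,r1:3,r2:6,r3:2,r4:Mul1,r5:2
cycle 4: issue SUB r3<-Add1 // r0:Add2,r1:3,r2:6,r3:Add1,r4:Mul1,r5:2
cycle 5: CDB Add2=6; issue MUL r5<-Mul2 // r0:6,r1:3,r2:6,r3:Add1,r4:Mul1,r5:Mul2
cycle 6: issue SUB r0<-Add2 // r0:Add2,r1:3,r2:6,r3:Add1,r4:Mul1,r5:Mul2
cycle 7: stall // r0:Add2,r1:3,r2:6,r3:Add1,r4:Mul1,r5:Mul2
cycle 8: stall // r0:Add2,r1:3,r2:6,r3:Add1,r4:Mul1,r5:Mul2
cycle 9: CDB Mul1=24; stall // r0:Add2,r1:3,r2:6,r3:Add1,r4:24,r5:Mul2
cycle 10: stall // r0:Add2,r1:3,r2:6,r3:Add1,r4:24,r5:Mul2
cycle 11: CDB Add1=-22; issue ADD r0<-Add1 // r0:Add1,r1:3,r2:6,r3:-22,r4:24,r5:Mul2
cycle 12: stall // r0:Add1,r1:3,r2:6,r3:-22,r4:24,r5:Mul2
cycle 13: stall // r0:Add1,r1:3,r2:6,r3:-22,r4:24,r5:Mul2
cycle 14: stall // r0:Add1,r1:3,r2:6,r3:-22,r4:24,r5:Mul2
cycle 15: CDB Mul2=-132; stall // r0:Add1,r1:3,r2:6,r3:-22,r4:24,r5:-132
cycle 16: stall // r0:Add1,r1:3,r2:6,r3:-22,r4:24,r5:-132
cycle 17: CDB Add1=-154; issue ADD r0<-Add1 // r0:Add1,r1:3,r2:6,r3:-22,r4:24,r5:-132
cycle 18: CDB Add2=-156; issue MUL r2<-Mul1 // r0:Add1,r1:3,r2:Mul1,r3:-22,r4:24,r5:-132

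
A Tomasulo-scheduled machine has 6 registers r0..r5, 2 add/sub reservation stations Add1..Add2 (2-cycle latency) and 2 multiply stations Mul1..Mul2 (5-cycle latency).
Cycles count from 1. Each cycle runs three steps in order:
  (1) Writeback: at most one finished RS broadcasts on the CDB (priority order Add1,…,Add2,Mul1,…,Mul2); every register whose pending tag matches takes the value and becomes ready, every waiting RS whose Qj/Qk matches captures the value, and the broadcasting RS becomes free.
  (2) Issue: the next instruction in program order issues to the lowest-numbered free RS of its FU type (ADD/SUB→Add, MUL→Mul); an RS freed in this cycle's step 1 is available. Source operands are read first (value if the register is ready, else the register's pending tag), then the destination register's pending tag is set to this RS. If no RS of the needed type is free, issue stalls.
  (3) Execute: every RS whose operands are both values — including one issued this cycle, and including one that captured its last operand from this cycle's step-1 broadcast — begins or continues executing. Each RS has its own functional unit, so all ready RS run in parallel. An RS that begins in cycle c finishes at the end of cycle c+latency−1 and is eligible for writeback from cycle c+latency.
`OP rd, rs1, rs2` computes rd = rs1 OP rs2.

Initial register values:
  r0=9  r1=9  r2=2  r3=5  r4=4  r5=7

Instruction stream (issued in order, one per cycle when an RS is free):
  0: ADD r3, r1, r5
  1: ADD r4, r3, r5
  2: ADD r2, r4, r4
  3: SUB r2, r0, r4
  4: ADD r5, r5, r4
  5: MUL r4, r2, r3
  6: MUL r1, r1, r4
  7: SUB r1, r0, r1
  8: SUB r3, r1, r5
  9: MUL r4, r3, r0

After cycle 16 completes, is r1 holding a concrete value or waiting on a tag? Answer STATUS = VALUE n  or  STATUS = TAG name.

cycle 1: issue ADD r3<-Add1 // r0:9,r1:9,r2:2,r3:Add1,r4:4,r5:7
cycle 2: issue ADD r4<-Add2 // r0:9,r1:9,r2:2,r3:Add1,r4:Add2,r5:7
cycle 3: CDB Add1=16; issue ADD r2<-Add1 // r0:9,r1:9,r2:Add1,r3:16,r4:Add2,r5:7
cycle 4: stall // r0:9,r1:9,r2:Add1,r3:16,r4:Add2,r5:7
cycle 5: CDB Add2=23; issue SUB r2<-Add2 // r0:9,r1:9,r2:Add2,r3:16,r4:23,r5:7
cycle 6: stall // r0:9,r1:9,r2:Add2,r3:16,r4:23,r5:7
cycle 7: CDB Add1=46; issue ADD r5<-Add1 // r0:9,r1:9,r2:Add2,r3:16,r4:23,r5:Add1
cycle 8: CDB Add2=-14; issue MUL r4<-Mul1 // r0:9,r1:9,r2:-14,r3:16,r4:Mul1,r5:Add1
cycle 9: CDB Add1=30; issue MUL r1<-Mul2 // r0:9,r1:Mul2,r2:-14,r3:16,r4:Mul1,r5:30
cycle 10: issue SUB r1<-Add1 // r0:9,r1:Add1,r2:-14,r3:16,r4:Mul1,r5:30
cycle 11: issue SUB r3<-Add2 // r0:9,r1:Add1,r2:-14,r3:Add2,r4:Mul1,r5:30
cycle 12: stall // r0:9,r1:Add1,r2:-14,r3:Add2,r4:Mul1,r5:30
cycle 13: CDB Mul1=-224; issue MUL r4<-Mul1 // r0:9,r1:Add1,r2:-14,r3:Add2,r4:Mul1,r5:30
cycle 14: - // r0:9,r1:Add1,r2:-14,r3:Add2,r4:Mul1,r5:30
cycle 15: - // r0:9,r1:Add1,r2:-14,r3:Add2,r4:Mul1,r5:30
cycle 16: - // r0:9,r1:Add1,r2:-14,r3:Add2,r4:Mul1,r5:30

STATUS = TAG Add1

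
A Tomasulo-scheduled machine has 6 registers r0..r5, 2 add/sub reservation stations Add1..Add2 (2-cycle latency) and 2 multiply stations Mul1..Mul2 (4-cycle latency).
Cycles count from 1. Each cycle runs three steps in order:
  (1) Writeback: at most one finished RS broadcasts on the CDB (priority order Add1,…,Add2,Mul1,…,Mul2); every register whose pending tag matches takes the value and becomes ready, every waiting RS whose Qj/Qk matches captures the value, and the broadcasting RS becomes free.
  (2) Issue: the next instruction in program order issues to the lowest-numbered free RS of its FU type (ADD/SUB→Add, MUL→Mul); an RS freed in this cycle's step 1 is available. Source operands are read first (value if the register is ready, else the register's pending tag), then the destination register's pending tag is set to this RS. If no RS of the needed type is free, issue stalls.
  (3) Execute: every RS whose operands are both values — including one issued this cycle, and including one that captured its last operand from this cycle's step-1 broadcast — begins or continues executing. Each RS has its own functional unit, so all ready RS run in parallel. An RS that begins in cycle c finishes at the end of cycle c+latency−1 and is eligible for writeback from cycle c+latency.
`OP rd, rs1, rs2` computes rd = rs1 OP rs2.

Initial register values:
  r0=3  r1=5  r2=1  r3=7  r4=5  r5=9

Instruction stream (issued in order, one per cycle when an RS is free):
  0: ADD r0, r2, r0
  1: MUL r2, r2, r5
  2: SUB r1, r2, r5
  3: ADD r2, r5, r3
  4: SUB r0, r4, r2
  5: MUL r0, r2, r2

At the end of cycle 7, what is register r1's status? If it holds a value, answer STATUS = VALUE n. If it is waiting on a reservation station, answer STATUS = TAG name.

STATUS = TAG Add1

cycle 1: issue ADD r0<-Add1 // r0:Add1,r1:5,r2:1,r3:7,r4:5,r5:9
cycle 2: issue MUL r2<-Mul1 // r0:Add1,r1:5,r2:Mul1,r3:7,r4:5,r5:9
cycle 3: CDB Add1=4; issue SUB r1<-Add1 // r0:4,r1:Add1,r2:Mul1,r3:7,r4:5,r5:9
cycle 4: issue ADD r2<-Add2 // r0:4,r1:Add1,r2:Add2,r3:7,r4:5,r5:9
cycle 5: stall // r0:4,r1:Add1,r2:Add2,r3:7,r4:5,r5:9
cycle 6: CDB Add2=16; issue SUB r0<-Add2 // r0:Add2,r1:Add1,r2:16,r3:7,r4:5,r5:9
cycle 7: CDB Mul1=9; issue MUL r0<-Mul1 // r0:Mul1,r1:Add1,r2:16,r3:7,r4:5,r5:9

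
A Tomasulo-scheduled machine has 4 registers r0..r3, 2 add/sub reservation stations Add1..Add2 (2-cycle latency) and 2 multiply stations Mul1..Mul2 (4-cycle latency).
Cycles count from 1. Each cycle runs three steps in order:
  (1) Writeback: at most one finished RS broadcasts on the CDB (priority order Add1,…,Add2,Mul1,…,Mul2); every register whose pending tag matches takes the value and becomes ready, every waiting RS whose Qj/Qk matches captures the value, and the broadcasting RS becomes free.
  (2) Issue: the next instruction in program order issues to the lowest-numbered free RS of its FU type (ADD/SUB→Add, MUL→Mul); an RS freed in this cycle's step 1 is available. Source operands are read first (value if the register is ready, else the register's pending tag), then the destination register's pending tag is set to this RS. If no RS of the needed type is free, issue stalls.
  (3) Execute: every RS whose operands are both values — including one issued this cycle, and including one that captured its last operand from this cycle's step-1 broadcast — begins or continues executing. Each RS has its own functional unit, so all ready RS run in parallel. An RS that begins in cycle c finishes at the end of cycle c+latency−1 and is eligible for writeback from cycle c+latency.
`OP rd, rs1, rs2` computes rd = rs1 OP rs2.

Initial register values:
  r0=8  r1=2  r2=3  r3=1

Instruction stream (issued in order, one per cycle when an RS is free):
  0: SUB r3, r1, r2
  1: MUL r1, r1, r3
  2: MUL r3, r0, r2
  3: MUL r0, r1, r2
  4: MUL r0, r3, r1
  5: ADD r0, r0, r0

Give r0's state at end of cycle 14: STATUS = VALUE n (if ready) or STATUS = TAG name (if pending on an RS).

c1: issue SUB r3<-Add1 | r0:8,r1:2,r2:3,r3:Add1
c2: issue MUL r1<-Mul1 | r0:8,r1:Mul1,r2:3,r3:Add1
c3: CDB Add1=-1; issue MUL r3<-Mul2 | r0:8,r1:Mul1,r2:3,r3:Mul2
c4: stall | r0:8,r1:Mul1,r2:3,r3:Mul2
c5: stall | r0:8,r1:Mul1,r2:3,r3:Mul2
c6: stall | r0:8,r1:Mul1,r2:3,r3:Mul2
c7: CDB Mul1=-2; issue MUL r0<-Mul1 | r0:Mul1,r1:-2,r2:3,r3:Mul2
c8: CDB Mul2=24; issue MUL r0<-Mul2 | r0:Mul2,r1:-2,r2:3,r3:24
c9: issue ADD r0<-Add1 | r0:Add1,r1:-2,r2:3,r3:24
c10: - | r0:Add1,r1:-2,r2:3,r3:24
c11: CDB Mul1=-6 | r0:Add1,r1:-2,r2:3,r3:24
c12: CDB Mul2=-48 | r0:Add1,r1:-2,r2:3,r3:24
c13: - | r0:Add1,r1:-2,r2:3,r3:24
c14: CDB Add1=-96 | r0:-96,r1:-2,r2:3,r3:24

STATUS = VALUE -96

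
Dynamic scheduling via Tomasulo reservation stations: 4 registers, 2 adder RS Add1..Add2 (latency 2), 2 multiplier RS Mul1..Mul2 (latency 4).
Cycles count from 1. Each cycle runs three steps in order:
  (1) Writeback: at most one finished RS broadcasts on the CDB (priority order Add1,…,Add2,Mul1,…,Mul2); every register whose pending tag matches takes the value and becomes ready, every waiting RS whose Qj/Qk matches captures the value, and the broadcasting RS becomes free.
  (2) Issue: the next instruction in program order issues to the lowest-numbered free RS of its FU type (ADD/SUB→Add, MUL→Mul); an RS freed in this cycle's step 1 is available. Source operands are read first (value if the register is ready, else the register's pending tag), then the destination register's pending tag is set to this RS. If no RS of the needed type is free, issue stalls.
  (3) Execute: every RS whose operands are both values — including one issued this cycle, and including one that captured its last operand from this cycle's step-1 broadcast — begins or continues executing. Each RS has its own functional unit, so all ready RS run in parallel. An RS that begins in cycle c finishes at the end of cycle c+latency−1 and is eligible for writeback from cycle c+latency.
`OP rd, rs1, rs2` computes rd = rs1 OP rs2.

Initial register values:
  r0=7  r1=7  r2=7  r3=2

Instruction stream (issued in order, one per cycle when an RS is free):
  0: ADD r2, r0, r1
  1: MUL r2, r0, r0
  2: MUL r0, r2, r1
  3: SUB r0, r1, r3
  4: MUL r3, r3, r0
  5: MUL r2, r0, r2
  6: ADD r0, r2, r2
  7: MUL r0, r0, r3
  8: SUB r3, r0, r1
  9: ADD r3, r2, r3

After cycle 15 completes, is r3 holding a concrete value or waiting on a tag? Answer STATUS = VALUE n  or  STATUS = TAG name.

  c1: issue ADD r2<-Add1  regs: r0:7,r1:7,r2:Add1,r3:2
  c2: issue MUL r2<-Mul1  regs: r0:7,r1:7,r2:Mul1,r3:2
  c3: CDB Add1=14; issue MUL r0<-Mul2  regs: r0:Mul2,r1:7,r2:Mul1,r3:2
  c4: issue SUB r0<-Add1  regs: r0:Add1,r1:7,r2:Mul1,r3:2
  c5: stall  regs: r0:Add1,r1:7,r2:Mul1,r3:2
  c6: CDB Add1=5; stall  regs: r0:5,r1:7,r2:Mul1,r3:2
  c7: CDB Mul1=49; issue MUL r3<-Mul1  regs: r0:5,r1:7,r2:49,r3:Mul1
  c8: stall  regs: r0:5,r1:7,r2:49,r3:Mul1
  c9: stall  regs: r0:5,r1:7,r2:49,r3:Mul1
  c10: stall  regs: r0:5,r1:7,r2:49,r3:Mul1
  c11: CDB Mul1=10; issue MUL r2<-Mul1  regs: r0:5,r1:7,r2:Mul1,r3:10
  c12: CDB Mul2=343; issue ADD r0<-Add1  regs: r0:Add1,r1:7,r2:Mul1,r3:10
  c13: issue MUL r0<-Mul2  regs: r0:Mul2,r1:7,r2:Mul1,r3:10
  c14: issue SUB r3<-Add2  regs: r0:Mul2,r1:7,r2:Mul1,r3:Add2
  c15: CDB Mul1=245; stall  regs: r0:Mul2,r1:7,r2:245,r3:Add2

STATUS = TAG Add2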